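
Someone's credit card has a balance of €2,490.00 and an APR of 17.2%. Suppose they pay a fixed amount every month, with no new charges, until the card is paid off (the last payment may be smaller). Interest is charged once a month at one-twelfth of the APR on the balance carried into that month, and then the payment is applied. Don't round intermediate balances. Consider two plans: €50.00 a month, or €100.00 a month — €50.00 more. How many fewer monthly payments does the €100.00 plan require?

Monthly rate r = 17.2%/12 = 1.43333% = 0.0143333.
At €50.00/mo: n = ⌈−ln(1 − rB₀/P)/ln(1+r)⌉ = 88 payments (last €45.41); total interest = total paid − €2,490.00 = €1,905.41.
At €100.00/mo: 32 payments (last €1.95); total interest €611.95.
Payments saved = 88 − 32 = 56.

56 fewer payments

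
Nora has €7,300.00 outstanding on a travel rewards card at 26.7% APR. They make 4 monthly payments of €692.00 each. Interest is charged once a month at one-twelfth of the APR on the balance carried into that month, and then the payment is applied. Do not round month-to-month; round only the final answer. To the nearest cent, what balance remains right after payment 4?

€5,109.95

Monthly rate r = 26.7%/12 = 2.225% = 0.02225.
Each month: B ← B·(1+r) − €692.00.
Month 1: interest €162.42; balance after payment €6,770.43.
Month 2: interest €150.64; balance after payment €6,229.07.
Month 3: interest €138.60; balance after payment €5,675.66.
Month 4: interest €126.28; balance after payment €5,109.95.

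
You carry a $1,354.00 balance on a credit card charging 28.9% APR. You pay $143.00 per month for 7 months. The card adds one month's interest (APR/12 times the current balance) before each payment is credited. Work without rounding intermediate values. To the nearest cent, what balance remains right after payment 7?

Monthly rate r = 28.9%/12 = 2.40833% = 0.0240833.
Each month: B ← B·(1+r) − $143.00.
Month 1: interest $32.61; balance after payment $1,243.61.
Month 2: interest $29.95; balance after payment $1,130.56.
Month 3: interest $27.23; balance after payment $1,014.79.
Month 4: interest $24.44; balance after payment $896.23.
Month 5: interest $21.58; balance after payment $774.81.
Month 6: interest $18.66; balance after payment $650.47.
Month 7: interest $15.67; balance after payment $523.14.

$523.14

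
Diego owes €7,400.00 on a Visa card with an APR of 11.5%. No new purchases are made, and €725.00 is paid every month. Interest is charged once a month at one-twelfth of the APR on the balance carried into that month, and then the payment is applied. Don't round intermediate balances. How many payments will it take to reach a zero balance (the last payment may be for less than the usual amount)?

Monthly rate r = 11.5%/12 = 0.958333% = 0.00958333.
Recurrence: B ← B·(1+r) − €725.00.
Month 1: interest €70.92; balance after payment €6,745.92.
Month 2: interest €64.65; balance after payment €6,085.57.
Closed form: n = −ln(1 − rB₀/P)/ln(1+r) = −ln(0.90218)/ln(1.00958) ≈ 10.793, so the balance reaches zero during payment 11.

11 months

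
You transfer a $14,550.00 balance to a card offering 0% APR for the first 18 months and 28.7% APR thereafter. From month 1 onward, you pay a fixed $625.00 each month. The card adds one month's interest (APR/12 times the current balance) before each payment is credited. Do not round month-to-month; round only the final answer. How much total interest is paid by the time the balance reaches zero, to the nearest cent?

Promo months 1–18 at r₀ = 0%/12 = 0; months 19+ at r₁ = 28.7%/12 = 0.0239167.
After month 18 (no interest yet): B = $14,550.00 − 18·$625.00 = $3,300.00.
Then at r₁ with $625.00/mo: n₂ = −ln(1 − r₁·B/P)/ln(1+r₁) ≈ 5.71 → 6 more payments.
Total paid = 23·$625.00 + $446.29 = $14,821.29; interest = $14,821.29 − $14,550.00 = $271.29.

$271.29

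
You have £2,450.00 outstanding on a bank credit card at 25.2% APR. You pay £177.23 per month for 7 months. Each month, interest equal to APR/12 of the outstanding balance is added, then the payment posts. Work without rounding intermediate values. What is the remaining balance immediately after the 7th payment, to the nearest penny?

Monthly rate r = 25.2%/12 = 2.1% = 0.021.
Each month: B ← B·(1+r) − £177.23.
Month 1: interest £51.45; balance after payment £2,324.22.
Month 2: interest £48.81; balance after payment £2,195.80.
Month 3: interest £46.11; balance after payment £2,064.68.
Month 4: interest £43.36; balance after payment £1,930.81.
Month 5: interest £40.55; balance after payment £1,794.13.
Month 6: interest £37.68; balance after payment £1,654.57.
Month 7: interest £34.75; balance after payment £1,512.09.

£1,512.09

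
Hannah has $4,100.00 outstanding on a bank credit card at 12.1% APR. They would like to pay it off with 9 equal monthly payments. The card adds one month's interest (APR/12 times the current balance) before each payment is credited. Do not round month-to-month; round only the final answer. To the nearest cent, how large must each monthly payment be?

$478.83

Monthly rate r = 12.1%/12 = 1.00833% = 0.0100833.
Level-payment amortization: P = B₀·r / (1 − (1+r)^(−n)) = 4100.00·0.0100833 / (1 − 1.01008^(−9)).
Denominator 1 − (1+r)^(−9) = 0.086338861.
P = 41.3417 / 0.086338861 ≈ 478.83.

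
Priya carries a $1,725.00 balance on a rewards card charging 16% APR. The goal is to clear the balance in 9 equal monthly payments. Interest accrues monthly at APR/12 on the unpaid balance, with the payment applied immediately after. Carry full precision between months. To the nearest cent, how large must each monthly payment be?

Monthly rate r = 16%/12 = 1.33333% = 0.0133333.
Level-payment amortization: P = B₀·r / (1 − (1+r)^(−n)) = 1725.00·0.0133333 / (1 − 1.01333^(−9)).
Denominator 1 − (1+r)^(−9) = 0.112375993.
P = 23 / 0.112375993 ≈ 204.67.

$204.67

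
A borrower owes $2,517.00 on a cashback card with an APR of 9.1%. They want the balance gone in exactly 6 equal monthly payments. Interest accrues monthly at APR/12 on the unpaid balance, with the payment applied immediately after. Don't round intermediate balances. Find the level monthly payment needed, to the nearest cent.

Monthly rate r = 9.1%/12 = 0.758333% = 0.00758333.
Level-payment amortization: P = B₀·r / (1 − (1+r)^(−n)) = 2517.00·0.00758333 / (1 − 1.00758^(−6)).
Denominator 1 − (1+r)^(−6) = 0.044316365.
P = 19.0873 / 0.044316365 ≈ 430.70.

$430.70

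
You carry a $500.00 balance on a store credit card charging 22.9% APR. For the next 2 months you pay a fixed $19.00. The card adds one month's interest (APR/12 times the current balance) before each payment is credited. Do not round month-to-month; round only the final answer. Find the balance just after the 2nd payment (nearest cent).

$480.90

Monthly rate r = 22.9%/12 = 1.90833% = 0.0190833.
Each month: B ← B·(1+r) − $19.00.
Month 1: interest $9.54; balance after payment $490.54.
Month 2: interest $9.36; balance after payment $480.90.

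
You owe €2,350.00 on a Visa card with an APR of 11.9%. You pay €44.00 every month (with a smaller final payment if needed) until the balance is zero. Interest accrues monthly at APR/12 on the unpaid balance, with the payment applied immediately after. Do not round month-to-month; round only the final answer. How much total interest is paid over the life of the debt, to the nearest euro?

€1,013

Monthly rate r = 11.9%/12 = 0.991667% = 0.00991667.
Payoff takes n = ⌈−ln(1 − rB₀/P)/ln(1+r)⌉ = ⌈76.436⌉ = 77 payments; the last is €19.24.
Total paid = 76·€44.00 + €19.24 = €3,363.24.
Total interest = total paid − principal = €3,363.24 − €2,350.00 = €1,013.24.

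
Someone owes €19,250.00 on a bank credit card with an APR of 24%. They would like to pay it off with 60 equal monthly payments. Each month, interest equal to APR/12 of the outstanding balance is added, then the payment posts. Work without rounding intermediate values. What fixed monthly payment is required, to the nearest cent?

Monthly rate r = 24%/12 = 2% = 0.02.
Level-payment amortization: P = B₀·r / (1 − (1+r)^(−n)) = 19250.00·0.02 / (1 − 1.02^(−60)).
Denominator 1 − (1+r)^(−60) = 0.695217734.
P = 385 / 0.695217734 ≈ 553.78.

€553.78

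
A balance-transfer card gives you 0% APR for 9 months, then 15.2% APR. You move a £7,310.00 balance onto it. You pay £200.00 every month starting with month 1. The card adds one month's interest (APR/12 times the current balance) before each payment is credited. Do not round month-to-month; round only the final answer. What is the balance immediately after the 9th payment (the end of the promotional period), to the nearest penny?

Promo months 1–9 at r₀ = 0%/12 = 0; months 10+ at r₁ = 15.2%/12 = 0.0126667.
After month 9 (no interest yet): B = £7,310.00 − 9·£200.00 = £5,510.00.

£5,510.00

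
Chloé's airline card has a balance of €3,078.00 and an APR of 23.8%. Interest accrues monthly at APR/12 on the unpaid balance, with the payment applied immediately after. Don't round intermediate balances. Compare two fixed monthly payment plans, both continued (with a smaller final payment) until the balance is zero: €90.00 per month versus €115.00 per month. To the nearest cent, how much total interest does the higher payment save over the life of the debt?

€765.60

Monthly rate r = 23.8%/12 = 1.98333% = 0.0198333.
At €90.00/mo: n = ⌈−ln(1 − rB₀/P)/ln(1+r)⌉ = 58 payments (last €67.53); total interest = total paid − €3,078.00 = €2,119.53.
At €115.00/mo: 39 payments (last €61.93); total interest €1,353.93.
Interest saved = €2,119.53 − €1,353.93 = €765.60.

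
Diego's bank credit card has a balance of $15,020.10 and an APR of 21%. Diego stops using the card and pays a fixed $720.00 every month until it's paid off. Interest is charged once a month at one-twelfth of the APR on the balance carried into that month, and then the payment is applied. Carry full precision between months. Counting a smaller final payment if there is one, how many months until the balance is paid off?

27 payments

Monthly rate r = 21%/12 = 1.75% = 0.0175.
Recurrence: B ← B·(1+r) − $720.00.
Month 1: interest $262.85; balance after payment $14,562.95.
Month 2: interest $254.85; balance after payment $14,097.80.
Closed form: n = −ln(1 − rB₀/P)/ln(1+r) = −ln(0.63493)/ln(1.0175) ≈ 26.183, so the balance reaches zero during payment 27.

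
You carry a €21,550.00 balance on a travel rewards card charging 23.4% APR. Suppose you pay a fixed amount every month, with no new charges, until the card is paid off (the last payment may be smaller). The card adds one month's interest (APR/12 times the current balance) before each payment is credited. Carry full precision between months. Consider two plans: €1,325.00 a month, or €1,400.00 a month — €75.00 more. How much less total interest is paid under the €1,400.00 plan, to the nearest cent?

€299.15

Monthly rate r = 23.4%/12 = 1.95% = 0.0195.
At €1,325.00/mo: n = ⌈−ln(1 − rB₀/P)/ln(1+r)⌉ = 20 payments (last €1,000.47); total interest = total paid − €21,550.00 = €4,625.47.
At €1,400.00/mo: 19 payments (last €676.32); total interest €4,326.32.
Interest saved = €4,625.47 − €4,326.32 = €299.15.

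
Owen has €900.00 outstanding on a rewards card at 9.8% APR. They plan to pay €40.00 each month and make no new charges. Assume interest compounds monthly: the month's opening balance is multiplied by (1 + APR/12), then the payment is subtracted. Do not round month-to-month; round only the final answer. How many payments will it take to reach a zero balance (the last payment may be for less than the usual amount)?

25 months

Monthly rate r = 9.8%/12 = 0.816667% = 0.00816667.
Recurrence: B ← B·(1+r) − €40.00.
Month 1: interest €7.35; balance after payment €867.35.
Month 2: interest €7.08; balance after payment €834.43.
Closed form: n = −ln(1 − rB₀/P)/ln(1+r) = −ln(0.81625)/ln(1.00817) ≈ 24.963, so the balance reaches zero during payment 25.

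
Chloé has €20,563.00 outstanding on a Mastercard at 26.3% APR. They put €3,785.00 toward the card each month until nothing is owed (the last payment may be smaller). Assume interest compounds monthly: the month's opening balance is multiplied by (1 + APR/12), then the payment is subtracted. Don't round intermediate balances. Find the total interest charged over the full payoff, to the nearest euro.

€1,575

Monthly rate r = 26.3%/12 = 2.19167% = 0.0219167.
Payoff takes n = ⌈−ln(1 − rB₀/P)/ln(1+r)⌉ = ⌈5.848⌉ = 6 payments; the last is €3,213.31.
Total paid = 5·€3,785.00 + €3,213.31 = €22,138.31.
Total interest = total paid − principal = €22,138.31 − €20,563.00 = €1,575.31.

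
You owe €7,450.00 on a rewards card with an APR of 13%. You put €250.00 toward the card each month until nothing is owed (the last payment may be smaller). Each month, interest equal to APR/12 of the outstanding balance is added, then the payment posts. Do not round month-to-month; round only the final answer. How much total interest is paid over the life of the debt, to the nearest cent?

Monthly rate r = 13%/12 = 1.08333% = 0.0108333.
Payoff takes n = ⌈−ln(1 − rB₀/P)/ln(1+r)⌉ = ⌈36.180⌉ = 37 payments; the last is €45.10.
Total paid = 36·€250.00 + €45.10 = €9,045.10.
Total interest = total paid − principal = €9,045.10 − €7,450.00 = €1,595.10.

€1,595.10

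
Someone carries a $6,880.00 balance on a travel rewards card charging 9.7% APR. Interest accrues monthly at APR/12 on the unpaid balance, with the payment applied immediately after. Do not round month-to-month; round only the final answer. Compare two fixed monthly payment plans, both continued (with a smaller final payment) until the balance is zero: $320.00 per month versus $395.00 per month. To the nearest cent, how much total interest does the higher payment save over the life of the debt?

$143.04

Monthly rate r = 9.7%/12 = 0.808333% = 0.00808333.
At $320.00/mo: n = ⌈−ln(1 − rB₀/P)/ln(1+r)⌉ = 24 payments (last $228.38); total interest = total paid − $6,880.00 = $708.38.
At $395.00/mo: 19 payments (last $335.34); total interest $565.34.
Interest saved = $708.38 − $565.34 = $143.04.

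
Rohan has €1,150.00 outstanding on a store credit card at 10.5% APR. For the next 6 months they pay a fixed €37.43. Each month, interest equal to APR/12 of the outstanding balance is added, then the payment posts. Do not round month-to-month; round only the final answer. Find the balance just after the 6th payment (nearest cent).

Monthly rate r = 10.5%/12 = 0.875% = 0.00875.
Each month: B ← B·(1+r) − €37.43.
Month 1: interest €10.06; balance after payment €1,122.63.
Month 2: interest €9.82; balance after payment €1,095.03.
Month 3: interest €9.58; balance after payment €1,067.18.
Month 4: interest €9.34; balance after payment €1,039.08.
Month 5: interest €9.09; balance after payment €1,010.75.
Month 6: interest €8.84; balance after payment €982.16.

€982.16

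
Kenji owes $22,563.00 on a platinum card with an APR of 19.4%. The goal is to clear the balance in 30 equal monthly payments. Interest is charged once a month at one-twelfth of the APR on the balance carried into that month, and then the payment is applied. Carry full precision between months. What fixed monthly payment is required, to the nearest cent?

Monthly rate r = 19.4%/12 = 1.61667% = 0.0161667.
Level-payment amortization: P = B₀·r / (1 − (1+r)^(−n)) = 22563.00·0.0161667 / (1 − 1.01617^(−30)).
Denominator 1 − (1+r)^(−30) = 0.38191008.
P = 364.768 / 0.38191008 ≈ 955.12.

$955.12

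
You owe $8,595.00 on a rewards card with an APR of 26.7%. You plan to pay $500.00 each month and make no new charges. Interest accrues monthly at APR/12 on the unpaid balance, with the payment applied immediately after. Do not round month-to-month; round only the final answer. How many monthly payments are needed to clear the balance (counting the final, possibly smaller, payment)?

Monthly rate r = 26.7%/12 = 2.225% = 0.02225.
Recurrence: B ← B·(1+r) − $500.00.
Month 1: interest $191.24; balance after payment $8,286.24.
Month 2: interest $184.37; balance after payment $7,970.61.
Closed form: n = −ln(1 − rB₀/P)/ln(1+r) = −ln(0.61752)/ln(1.02225) ≈ 21.905, so the balance reaches zero during payment 22.

22 payments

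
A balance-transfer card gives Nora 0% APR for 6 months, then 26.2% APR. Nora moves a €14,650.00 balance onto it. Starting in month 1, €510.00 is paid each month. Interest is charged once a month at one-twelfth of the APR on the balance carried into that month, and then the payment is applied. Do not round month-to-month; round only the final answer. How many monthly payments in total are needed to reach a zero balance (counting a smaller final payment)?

Promo months 1–6 at r₀ = 0%/12 = 0; months 7+ at r₁ = 26.2%/12 = 0.0218333.
After month 6 (no interest yet): B = €14,650.00 − 6·€510.00 = €11,590.00.
Then at r₁ with €510.00/mo: n₂ = −ln(1 − r₁·B/P)/ln(1+r₁) ≈ 31.74 → 32 more payments.

38 payments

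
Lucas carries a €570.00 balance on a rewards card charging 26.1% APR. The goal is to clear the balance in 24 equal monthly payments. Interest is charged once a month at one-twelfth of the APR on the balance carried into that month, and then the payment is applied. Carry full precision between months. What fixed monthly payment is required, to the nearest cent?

€30.74

Monthly rate r = 26.1%/12 = 2.175% = 0.02175.
Level-payment amortization: P = B₀·r / (1 − (1+r)^(−n)) = 570.00·0.02175 / (1 − 1.02175^(−24)).
Denominator 1 − (1+r)^(−24) = 0.403337853.
P = 12.3975 / 0.403337853 ≈ 30.74.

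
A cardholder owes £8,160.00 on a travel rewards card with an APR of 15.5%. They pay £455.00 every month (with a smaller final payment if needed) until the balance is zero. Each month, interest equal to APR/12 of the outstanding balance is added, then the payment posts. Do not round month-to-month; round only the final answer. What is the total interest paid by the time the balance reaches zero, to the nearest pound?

£1,183

Monthly rate r = 15.5%/12 = 1.29167% = 0.0129167.
Payoff takes n = ⌈−ln(1 − rB₀/P)/ln(1+r)⌉ = ⌈20.532⌉ = 21 payments; the last is £242.82.
Total paid = 20·£455.00 + £242.82 = £9,342.82.
Total interest = total paid − principal = £9,342.82 − £8,160.00 = £1,182.82.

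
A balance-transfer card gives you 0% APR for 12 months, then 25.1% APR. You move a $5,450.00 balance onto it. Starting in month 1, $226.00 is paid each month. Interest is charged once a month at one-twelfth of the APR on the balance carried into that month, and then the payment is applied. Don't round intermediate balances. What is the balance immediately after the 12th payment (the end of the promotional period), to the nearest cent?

$2,738.00

Promo months 1–12 at r₀ = 0%/12 = 0; months 13+ at r₁ = 25.1%/12 = 0.0209167.
After month 12 (no interest yet): B = $5,450.00 − 12·$226.00 = $2,738.00.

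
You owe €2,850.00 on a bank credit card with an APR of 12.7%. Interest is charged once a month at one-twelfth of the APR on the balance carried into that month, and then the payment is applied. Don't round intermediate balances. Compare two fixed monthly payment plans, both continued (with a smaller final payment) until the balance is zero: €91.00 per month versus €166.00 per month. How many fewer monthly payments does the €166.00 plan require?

19 fewer payments

Monthly rate r = 12.7%/12 = 1.05833% = 0.0105833.
At €91.00/mo: n = ⌈−ln(1 − rB₀/P)/ln(1+r)⌉ = 39 payments (last €22.56); total interest = total paid − €2,850.00 = €630.56.
At €166.00/mo: 20 payments (last €7.95); total interest €311.95.
Payments saved = 39 − 20 = 19.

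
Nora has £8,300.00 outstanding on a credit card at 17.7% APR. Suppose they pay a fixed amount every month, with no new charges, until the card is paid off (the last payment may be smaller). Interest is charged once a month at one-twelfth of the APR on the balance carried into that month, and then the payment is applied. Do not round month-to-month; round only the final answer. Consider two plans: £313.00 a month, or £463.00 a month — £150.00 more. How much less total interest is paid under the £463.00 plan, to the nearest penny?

Monthly rate r = 17.7%/12 = 1.475% = 0.01475.
At £313.00/mo: n = ⌈−ln(1 − rB₀/P)/ln(1+r)⌉ = 34 payments (last £277.32); total interest = total paid − £8,300.00 = £2,306.32.
At £463.00/mo: 21 payments (last £450.56); total interest £1,410.56.
Interest saved = £2,306.32 − £1,410.56 = £895.76.

£895.76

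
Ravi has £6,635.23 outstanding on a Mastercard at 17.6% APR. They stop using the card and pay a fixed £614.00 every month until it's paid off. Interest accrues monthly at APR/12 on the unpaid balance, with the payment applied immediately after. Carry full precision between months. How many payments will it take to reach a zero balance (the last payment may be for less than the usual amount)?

Monthly rate r = 17.6%/12 = 1.46667% = 0.0146667.
Recurrence: B ← B·(1+r) − £614.00.
Month 1: interest £97.32; balance after payment £6,118.55.
Month 2: interest £89.74; balance after payment £5,594.29.
Closed form: n = −ln(1 − rB₀/P)/ln(1+r) = −ln(0.8415)/ln(1.01467) ≈ 11.852, so the balance reaches zero during payment 12.

12 months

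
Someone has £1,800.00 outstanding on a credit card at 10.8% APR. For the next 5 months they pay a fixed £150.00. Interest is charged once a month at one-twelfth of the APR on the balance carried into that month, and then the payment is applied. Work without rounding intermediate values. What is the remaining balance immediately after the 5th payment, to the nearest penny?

Monthly rate r = 10.8%/12 = 0.9% = 0.009.
Each month: B ← B·(1+r) − £150.00.
Month 1: interest £16.20; balance after payment £1,666.20.
Month 2: interest £15.00; balance after payment £1,531.20.
Month 3: interest £13.78; balance after payment £1,394.98.
Month 4: interest £12.55; balance after payment £1,257.53.
Month 5: interest £11.32; balance after payment £1,118.85.

£1,118.85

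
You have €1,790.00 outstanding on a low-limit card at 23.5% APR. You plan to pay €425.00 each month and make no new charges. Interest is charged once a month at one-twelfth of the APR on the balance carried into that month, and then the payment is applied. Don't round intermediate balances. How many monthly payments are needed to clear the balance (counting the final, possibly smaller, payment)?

Monthly rate r = 23.5%/12 = 1.95833% = 0.0195833.
Recurrence: B ← B·(1+r) − €425.00.
Month 1: interest €35.05; balance after payment €1,400.05.
Month 2: interest €27.42; balance after payment €1,002.47.
Month 3: interest €19.63; balance after payment €597.10.
Month 4: interest €11.69; balance after payment €183.80.
Month 5: interest €3.60; balance after payment €0.00.

5 payments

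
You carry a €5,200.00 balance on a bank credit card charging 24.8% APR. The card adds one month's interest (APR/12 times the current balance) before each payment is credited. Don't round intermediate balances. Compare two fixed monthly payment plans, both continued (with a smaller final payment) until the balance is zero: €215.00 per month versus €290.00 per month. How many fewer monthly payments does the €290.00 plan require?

Monthly rate r = 24.8%/12 = 2.06667% = 0.0206667.
At €215.00/mo: n = ⌈−ln(1 − rB₀/P)/ln(1+r)⌉ = 34 payments (last €187.22); total interest = total paid − €5,200.00 = €2,082.22.
At €290.00/mo: 23 payments (last €183.80); total interest €1,363.80.
Payments saved = 34 − 23 = 11.

11 fewer payments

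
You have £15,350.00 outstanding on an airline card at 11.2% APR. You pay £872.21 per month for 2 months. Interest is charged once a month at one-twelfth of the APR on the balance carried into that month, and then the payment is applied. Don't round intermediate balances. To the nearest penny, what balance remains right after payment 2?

£13,885.31

Monthly rate r = 11.2%/12 = 0.933333% = 0.00933333.
Each month: B ← B·(1+r) − £872.21.
Month 1: interest £143.27; balance after payment £14,621.06.
Month 2: interest £136.46; balance after payment £13,885.31.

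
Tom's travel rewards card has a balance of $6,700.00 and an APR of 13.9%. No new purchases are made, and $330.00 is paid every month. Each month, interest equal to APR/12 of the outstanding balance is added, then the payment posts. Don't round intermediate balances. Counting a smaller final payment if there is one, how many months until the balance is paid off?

24 payments

Monthly rate r = 13.9%/12 = 1.15833% = 0.0115833.
Recurrence: B ← B·(1+r) − $330.00.
Month 1: interest $77.61; balance after payment $6,447.61.
Month 2: interest $74.68; balance after payment $6,192.29.
Closed form: n = −ln(1 − rB₀/P)/ln(1+r) = −ln(0.76482)/ln(1.01158) ≈ 23.280, so the balance reaches zero during payment 24.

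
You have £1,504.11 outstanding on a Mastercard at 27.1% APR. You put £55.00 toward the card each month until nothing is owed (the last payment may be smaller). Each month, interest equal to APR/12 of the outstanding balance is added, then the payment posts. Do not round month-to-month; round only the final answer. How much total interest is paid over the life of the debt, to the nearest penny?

£863.38

Monthly rate r = 27.1%/12 = 2.25833% = 0.0225833.
Payoff takes n = ⌈−ln(1 − rB₀/P)/ln(1+r)⌉ = ⌈43.045⌉ = 44 payments; the last is £2.49.
Total paid = 43·£55.00 + £2.49 = £2,367.49.
Total interest = total paid − principal = £2,367.49 − £1,504.11 = £863.38.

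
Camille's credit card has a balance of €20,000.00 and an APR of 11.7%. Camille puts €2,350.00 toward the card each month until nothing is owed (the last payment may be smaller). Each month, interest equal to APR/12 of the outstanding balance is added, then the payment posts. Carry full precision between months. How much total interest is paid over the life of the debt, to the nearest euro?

Monthly rate r = 11.7%/12 = 0.975% = 0.00975.
Payoff takes n = ⌈−ln(1 − rB₀/P)/ln(1+r)⌉ = ⌈8.928⌉ = 9 payments; the last is €2,181.13.
Total paid = 8·€2,350.00 + €2,181.13 = €20,981.13.
Total interest = total paid − principal = €20,981.13 − €20,000.00 = €981.13.

€981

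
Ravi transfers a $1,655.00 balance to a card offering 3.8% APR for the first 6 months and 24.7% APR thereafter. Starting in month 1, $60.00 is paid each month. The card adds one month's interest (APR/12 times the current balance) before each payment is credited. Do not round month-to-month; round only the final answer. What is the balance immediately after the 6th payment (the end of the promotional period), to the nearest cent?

$1,323.83

Promo months 1–6 at r₀ = 3.8%/12 = 0.00316667; months 7+ at r₁ = 24.7%/12 = 0.0205833.
After month 6: iterate B ← B·(1+r₀) − $60.00 for 6 months → $1,323.83.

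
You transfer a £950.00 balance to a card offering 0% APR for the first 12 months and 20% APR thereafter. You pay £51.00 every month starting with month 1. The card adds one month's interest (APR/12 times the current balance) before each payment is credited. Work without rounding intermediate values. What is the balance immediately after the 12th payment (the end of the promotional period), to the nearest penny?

£338.00

Promo months 1–12 at r₀ = 0%/12 = 0; months 13+ at r₁ = 20%/12 = 0.0166667.
After month 12 (no interest yet): B = £950.00 − 12·£51.00 = £338.00.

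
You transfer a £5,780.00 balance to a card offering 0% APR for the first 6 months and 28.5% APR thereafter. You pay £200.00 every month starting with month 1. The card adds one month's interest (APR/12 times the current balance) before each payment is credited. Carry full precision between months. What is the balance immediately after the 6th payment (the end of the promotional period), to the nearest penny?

£4,580.00

Promo months 1–6 at r₀ = 0%/12 = 0; months 7+ at r₁ = 28.5%/12 = 0.02375.
After month 6 (no interest yet): B = £5,780.00 − 6·£200.00 = £4,580.00.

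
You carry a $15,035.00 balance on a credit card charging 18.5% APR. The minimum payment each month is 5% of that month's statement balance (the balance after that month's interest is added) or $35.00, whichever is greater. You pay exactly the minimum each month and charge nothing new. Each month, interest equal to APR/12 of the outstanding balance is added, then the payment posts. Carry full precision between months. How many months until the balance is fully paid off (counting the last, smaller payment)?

110 months

Monthly rate r = 18.5%/12 = 1.54167% = 0.0154167.
While 5% of the post-interest balance exceeds $35.00, each month B ← (B·(1+r))·(1 − 0.05), i.e. B shrinks by the factor (1+r)·0.95 = 0.96465.
This holds for months 1–86. Entering month 87 the balance is $680.37; 5% of the post-interest balance is now below $35.00, so the flat $35.00 minimum applies from here.
From month 87 a fixed $35.00 at rate r clears $680.37 in 24 more payments. Total: 86 + 24 = 110 months.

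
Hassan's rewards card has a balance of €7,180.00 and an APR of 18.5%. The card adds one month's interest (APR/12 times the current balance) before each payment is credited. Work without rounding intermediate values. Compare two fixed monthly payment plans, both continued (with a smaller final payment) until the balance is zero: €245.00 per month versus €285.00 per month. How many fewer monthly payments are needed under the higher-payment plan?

Monthly rate r = 18.5%/12 = 1.54167% = 0.0154167.
At €245.00/mo: n = ⌈−ln(1 − rB₀/P)/ln(1+r)⌉ = 40 payments (last €71.77); total interest = total paid − €7,180.00 = €2,446.77.
At €285.00/mo: 33 payments (last €39.27); total interest €1,979.27.
Payments saved = 40 − 33 = 7.

7 fewer payments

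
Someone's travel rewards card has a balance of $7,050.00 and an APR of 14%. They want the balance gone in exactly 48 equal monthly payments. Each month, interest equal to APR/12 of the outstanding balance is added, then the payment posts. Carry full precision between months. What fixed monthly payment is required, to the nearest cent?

Monthly rate r = 14%/12 = 1.16667% = 0.0116667.
Level-payment amortization: P = B₀·r / (1 − (1+r)^(−n)) = 7050.00·0.0116667 / (1 − 1.01167^(−48)).
Denominator 1 − (1+r)^(−48) = 0.42693637.
P = 82.25 / 0.42693637 ≈ 192.65.

$192.65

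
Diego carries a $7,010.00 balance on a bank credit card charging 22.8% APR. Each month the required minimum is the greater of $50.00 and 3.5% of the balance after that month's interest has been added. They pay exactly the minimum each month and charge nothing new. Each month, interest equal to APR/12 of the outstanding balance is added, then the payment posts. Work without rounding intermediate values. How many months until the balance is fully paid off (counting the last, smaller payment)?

137 months

Monthly rate r = 22.8%/12 = 1.9% = 0.019.
While 3.5% of the post-interest balance exceeds $50.00, each month B ← (B·(1+r))·(1 − 0.035), i.e. B shrinks by the factor (1+r)·0.965 = 0.98333.
This holds for months 1–96. Entering month 97 the balance is $1,396.57; 3.5% of the post-interest balance is now below $50.00, so the flat $50.00 minimum applies from here.
From month 97 a fixed $50.00 at rate r clears $1,396.57 in 41 more payments. Total: 96 + 41 = 137 months.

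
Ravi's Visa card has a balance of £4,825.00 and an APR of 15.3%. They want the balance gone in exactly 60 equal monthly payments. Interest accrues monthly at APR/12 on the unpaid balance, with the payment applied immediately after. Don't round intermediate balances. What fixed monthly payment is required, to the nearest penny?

£115.55

Monthly rate r = 15.3%/12 = 1.275% = 0.01275.
Level-payment amortization: P = B₀·r / (1 − (1+r)^(−n)) = 4825.00·0.01275 / (1 − 1.01275^(−60)).
Denominator 1 − (1+r)^(−60) = 0.532410351.
P = 61.5188 / 0.532410351 ≈ 115.55.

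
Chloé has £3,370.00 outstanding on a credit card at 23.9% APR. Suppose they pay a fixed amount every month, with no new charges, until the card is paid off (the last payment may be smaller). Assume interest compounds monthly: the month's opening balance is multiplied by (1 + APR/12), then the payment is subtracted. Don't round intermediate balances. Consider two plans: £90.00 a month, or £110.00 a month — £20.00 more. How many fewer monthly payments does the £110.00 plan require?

Monthly rate r = 23.9%/12 = 1.99167% = 0.0199167.
At £90.00/mo: n = ⌈−ln(1 − rB₀/P)/ln(1+r)⌉ = 70 payments (last £40.23); total interest = total paid − £3,370.00 = £2,880.23.
At £110.00/mo: 48 payments (last £84.82); total interest £1,884.82.
Payments saved = 70 − 48 = 22.

22 fewer payments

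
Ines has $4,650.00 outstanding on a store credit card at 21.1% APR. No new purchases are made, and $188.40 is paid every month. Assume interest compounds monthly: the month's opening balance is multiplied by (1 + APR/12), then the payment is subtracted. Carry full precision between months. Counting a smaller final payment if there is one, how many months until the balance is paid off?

33 months

Monthly rate r = 21.1%/12 = 1.75833% = 0.0175833.
Recurrence: B ← B·(1+r) − $188.40.
Month 1: interest $81.76; balance after payment $4,543.36.
Month 2: interest $79.89; balance after payment $4,434.85.
Closed form: n = −ln(1 − rB₀/P)/ln(1+r) = −ln(0.56602)/ln(1.01758) ≈ 32.651, so the balance reaches zero during payment 33.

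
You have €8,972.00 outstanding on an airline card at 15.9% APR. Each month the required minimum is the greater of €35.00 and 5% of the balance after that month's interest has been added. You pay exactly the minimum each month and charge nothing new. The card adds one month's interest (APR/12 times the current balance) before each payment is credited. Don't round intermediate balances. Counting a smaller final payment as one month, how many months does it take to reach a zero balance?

Monthly rate r = 15.9%/12 = 1.325% = 0.01325.
While 5% of the post-interest balance exceeds €35.00, each month B ← (B·(1+r))·(1 − 0.05), i.e. B shrinks by the factor (1+r)·0.95 = 0.96259.
This holds for months 1–68. Entering month 69 the balance is €671.16; 5% of the post-interest balance is now below €35.00, so the flat €35.00 minimum applies from here.
From month 69 a fixed €35.00 at rate r clears €671.16 in 23 more payments. Total: 68 + 23 = 91 months.

91 months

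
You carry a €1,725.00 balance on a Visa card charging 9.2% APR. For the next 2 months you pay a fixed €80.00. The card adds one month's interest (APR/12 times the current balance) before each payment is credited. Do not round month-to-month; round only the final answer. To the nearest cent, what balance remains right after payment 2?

Monthly rate r = 9.2%/12 = 0.766667% = 0.00766667.
Each month: B ← B·(1+r) − €80.00.
Month 1: interest €13.22; balance after payment €1,658.22.
Month 2: interest €12.71; balance after payment €1,590.94.

€1,590.94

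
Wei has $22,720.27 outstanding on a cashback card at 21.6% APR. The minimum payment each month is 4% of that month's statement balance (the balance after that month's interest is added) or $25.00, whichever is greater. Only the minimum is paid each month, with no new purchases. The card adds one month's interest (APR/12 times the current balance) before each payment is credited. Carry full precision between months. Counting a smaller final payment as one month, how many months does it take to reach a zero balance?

Monthly rate r = 21.6%/12 = 1.8% = 0.018.
While 4% of the post-interest balance exceeds $25.00, each month B ← (B·(1+r))·(1 − 0.04), i.e. B shrinks by the factor (1+r)·0.96 = 0.97728.
This holds for months 1–158. Entering month 159 the balance is $601.75; 4% of the post-interest balance is now below $25.00, so the flat $25.00 minimum applies from here.
From month 159 a fixed $25.00 at rate r clears $601.75 in 32 more payments. Total: 158 + 32 = 190 months.

190 months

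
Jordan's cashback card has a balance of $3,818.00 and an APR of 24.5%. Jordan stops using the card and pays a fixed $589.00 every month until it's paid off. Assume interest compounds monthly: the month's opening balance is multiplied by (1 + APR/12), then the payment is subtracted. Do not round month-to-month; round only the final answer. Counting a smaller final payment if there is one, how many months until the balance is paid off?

Monthly rate r = 24.5%/12 = 2.04167% = 0.0204167.
Recurrence: B ← B·(1+r) − $589.00.
Month 1: interest $77.95; balance after payment $3,306.95.
Month 2: interest $67.52; balance after payment $2,785.47.
Closed form: n = −ln(1 − rB₀/P)/ln(1+r) = −ln(0.86766)/ln(1.02042) ≈ 7.024, so the balance reaches zero during payment 8.

8 payments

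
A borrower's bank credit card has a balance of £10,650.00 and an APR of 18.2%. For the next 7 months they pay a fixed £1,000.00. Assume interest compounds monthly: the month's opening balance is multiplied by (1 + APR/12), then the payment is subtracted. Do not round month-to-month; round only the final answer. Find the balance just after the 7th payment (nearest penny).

Monthly rate r = 18.2%/12 = 1.51667% = 0.0151667.
Each month: B ← B·(1+r) − £1,000.00.
Month 1: interest £161.53; balance after payment £9,811.52.
Month 2: interest £148.81; balance after payment £8,960.33.
Month 3: interest £135.90; balance after payment £8,096.23.
Month 4: interest £122.79; balance after payment £7,219.02.
Month 5: interest £109.49; balance after payment £6,328.51.
Month 6: interest £95.98; balance after payment £5,424.50.
Month 7: interest £82.27; balance after payment £4,506.77.

£4,506.77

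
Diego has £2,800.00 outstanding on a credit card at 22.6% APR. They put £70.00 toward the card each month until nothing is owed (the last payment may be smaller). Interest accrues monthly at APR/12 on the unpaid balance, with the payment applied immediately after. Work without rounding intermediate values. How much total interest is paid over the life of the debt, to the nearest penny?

£2,451.34

Monthly rate r = 22.6%/12 = 1.88333% = 0.0188333.
Payoff takes n = ⌈−ln(1 − rB₀/P)/ln(1+r)⌉ = ⌈75.019⌉ = 76 payments; the last is £1.34.
Total paid = 75·£70.00 + £1.34 = £5,251.34.
Total interest = total paid − principal = £5,251.34 − £2,800.00 = £2,451.34.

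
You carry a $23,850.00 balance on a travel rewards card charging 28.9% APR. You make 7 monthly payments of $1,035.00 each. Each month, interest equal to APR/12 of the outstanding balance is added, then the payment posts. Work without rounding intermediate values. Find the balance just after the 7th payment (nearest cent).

$20,383.18

Monthly rate r = 28.9%/12 = 2.40833% = 0.0240833.
Each month: B ← B·(1+r) − $1,035.00.
Month 1: interest $574.39; balance after payment $23,389.39.
Month 2: interest $563.29; balance after payment $22,917.68.
Month 3: interest $551.93; balance after payment $22,434.62.
Month 4: interest $540.30; balance after payment $21,939.92.
Month 5: interest $528.39; balance after payment $21,433.30.
Month 6: interest $516.19; balance after payment $20,914.49.
Month 7: interest $503.69; balance after payment $20,383.18.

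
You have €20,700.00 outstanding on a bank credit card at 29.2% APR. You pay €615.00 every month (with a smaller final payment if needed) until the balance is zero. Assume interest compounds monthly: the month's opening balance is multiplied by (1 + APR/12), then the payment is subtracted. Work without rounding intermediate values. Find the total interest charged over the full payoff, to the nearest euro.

Monthly rate r = 29.2%/12 = 2.43333% = 0.0243333.
Payoff takes n = ⌈−ln(1 − rB₀/P)/ln(1+r)⌉ = ⌈71.100⌉ = 72 payments; the last is €62.35.
Total paid = 71·€615.00 + €62.35 = €43,727.35.
Total interest = total paid − principal = €43,727.35 − €20,700.00 = €23,027.35.

€23,027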